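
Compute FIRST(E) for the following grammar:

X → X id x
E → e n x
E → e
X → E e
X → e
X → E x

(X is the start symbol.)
{ 'e' }

From E → e n x:
  - e is a terminal: add 'e' and stop
From E → e:
  - e is a terminal: add 'e' and stop

Collecting: FIRST(E) = { 'e' }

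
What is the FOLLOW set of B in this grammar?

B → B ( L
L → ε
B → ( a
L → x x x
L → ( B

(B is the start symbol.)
To compute FOLLOW(B), find every occurrence of B on a right-hand side N → α B β: add FIRST(β) \ {ε}, and if β is empty or nullable also add FOLLOW(N). Iterate to a fixed point.

B is the start symbol, so $ ∈ FOLLOW(B).
In B → B ( L: B is followed by '(' L, add FIRST('(' L) \ {ε} = { '(' }
In L → ( B: B is at the end, add FOLLOW(L)

The FOLLOW sets referred to above (computed the same way, to a fixed point):
  FOLLOW(L) = { $, '(' }

Taking the union: FOLLOW(B) = { $, '(' }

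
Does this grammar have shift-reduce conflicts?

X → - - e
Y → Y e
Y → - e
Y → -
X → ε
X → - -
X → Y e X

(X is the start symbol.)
Yes — I0: [X → .] vs [X → . - -]; I1: [Y → - .] vs [X → - . -]; I4: [X → .] vs [X → . - -]; I6: [X → - - .] vs [X → - - . e]

A shift-reduce conflict occurs when an LR(0) state has both:
  - a complete (reduce) item [A → α .] (dot at the end), and
  - a shift item [B → β . c γ] (dot before a terminal).

Augment with X' → X and build the canonical LR(0) collection (I0 = CLOSURE({[X' → . X]}), then GOTO on every symbol after a dot until no new states appear). It has 9 states:
  I0: { [X → . - - e], [X → . - -], [X → . Y e X], [X → .], [X' → . X], [Y → . - e], [Y → . -], [Y → . Y e] }  — shift, reduce
  I1: { [X → - . - e], [X → - . -], [Y → - . e], [Y → - .] }  — shift, reduce
  I2: { [X' → X .] }  — accept
  I3: { [X → Y . e X], [Y → Y . e] }  — shift
  I4: { [X → . - - e], [X → . - -], [X → . Y e X], [X → .], [X → Y e . X], [Y → . - e], [Y → . -], [Y → . Y e], [Y → Y e .] }  — shift, 2 reduces
  I5: { [X → Y e X .] }  — reduce
  I6: { [X → - - . e], [X → - - .] }  — shift, reduce
  I7: { [Y → - e .] }  — reduce
  I8: { [X → - - e .] }  — reduce

I0 contains reduce item [X → .] and shift items [X → . - -], [X → . - - e], [Y → . -], [Y → . - e] — shift-reduce conflict.
I1 contains reduce item [Y → - .] and shift items [X → - . -], [X → - . - e], [Y → - . e] — shift-reduce conflict.
I4 contains reduce items [X → .], [Y → Y e .] and shift items [X → . - -], [X → . - - e], [Y → . -], [Y → . - e] — shift-reduce conflict.
I6 contains reduce item [X → - - .] and shift item [X → - - . e] — shift-reduce conflict.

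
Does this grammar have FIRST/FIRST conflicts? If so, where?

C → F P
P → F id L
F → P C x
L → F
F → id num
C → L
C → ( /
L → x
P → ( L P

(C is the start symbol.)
Yes. C → F P / C → L on { '(', 'id' }; C → F P / C → '(' '/' on { '(' }; C → L / C → '(' '/' on { '(' }; P → F id L / P → '(' L P on { '(' }; F → P C x / F → id num on { 'id' }

A FIRST/FIRST conflict occurs when two productions N → α and N → β for the same non-terminal have FIRST(α) ∩ FIRST(β) ≠ ∅ (with ε ∈ FIRST of a nullable right-hand side, so two nullable alternatives also conflict).

FIRST sets of the non-terminals at (or reachable through a nullable prefix from) the front of some alternative:
  FIRST(F) = { '(', 'id' }
  FIRST(L) = { '(', 'id', 'x' }
  FIRST(P) = { '(', 'id' }

Productions for C:
  C → F P: FIRST = { '(', 'id' }
  C → L: FIRST = { '(', 'id', 'x' }
  C → ( /: FIRST = { '(' }
Productions for P:
  P → F id L: FIRST = { '(', 'id' }
  P → ( L P: FIRST = { '(' }
Productions for F:
  F → P C x: FIRST = { '(', 'id' }
  F → id num: FIRST = { 'id' }
Productions for L:
  L → F: FIRST = { '(', 'id' }
  L → x: FIRST = { 'x' }

Conflict for C: C → F P and C → L
  Overlap: { '(', 'id' }
Conflict for C: C → F P and C → ( /
  Overlap: { '(' }
Conflict for C: C → L and C → ( /
  Overlap: { '(' }
Conflict for P: P → F id L and P → ( L P
  Overlap: { '(' }
Conflict for F: F → P C x and F → id num
  Overlap: { 'id' }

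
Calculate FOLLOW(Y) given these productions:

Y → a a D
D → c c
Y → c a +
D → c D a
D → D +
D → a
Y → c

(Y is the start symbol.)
{ $ }

To compute FOLLOW(Y), find every occurrence of Y on a right-hand side N → α Y β: add FIRST(β) \ {ε}, and if β is empty or nullable also add FOLLOW(N). Iterate to a fixed point.

Y is the start symbol, so $ ∈ FOLLOW(Y).
Y does not occur on any right-hand side.

Taking the union: FOLLOW(Y) = { $ }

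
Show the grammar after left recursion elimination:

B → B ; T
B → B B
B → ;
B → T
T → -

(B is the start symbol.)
B → ; B'
B → T B'
B' → ; T B'
B' → B B'
B' → ε
T → -

B is directly left-recursive. The standard transformation for
  A → A α₁ | ... | A α_m | β₁ | ... | β_n
is
  A  → β₁ A' | ... | β_n A'
  A' → α₁ A' | ... | α_m A' | ε

B → ; becomes B → ; B'
B → T becomes B → T B'
B → B ; T becomes B' → ; T B'
B → B B becomes B' → B B'
Add B' → ε

Productions for other non-terminals are unchanged:
  T → -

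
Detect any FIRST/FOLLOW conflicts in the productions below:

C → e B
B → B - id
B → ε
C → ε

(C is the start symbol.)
Nullable non-terminals: B, C.
FIRST sets used below: FIRST(B) = { '-', ε }

B: nullable alternative(s) B → ε; FOLLOW(B) = { $, '-' }
  B → B - id: FIRST \ {ε} = { '-' } — overlaps FOLLOW(B) on { '-' }: CONFLICT
  B → ε: FIRST \ {ε} = { } — this is the only nullable alternative, skip

C: nullable alternative(s) C → ε; FOLLOW(C) = { $ }
  C → e B: FIRST \ {ε} = { 'e' } — disjoint from FOLLOW(C)
  C → ε: FIRST \ {ε} = { } — this is the only nullable alternative, skip

So the grammar has 1 FIRST/FOLLOW conflict (marked CONFLICT above).

Answer: Yes. B → B '-' id with FOLLOW(B) on { '-' }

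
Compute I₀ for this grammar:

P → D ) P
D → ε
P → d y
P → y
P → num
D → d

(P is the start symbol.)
{ [D → . d], [D → .], [P → . D ) P], [P → . d y], [P → . num], [P → . y], [P' → . P] }

First, augment the grammar with P' → P
I₀ = CLOSURE({ [P' → . P] }):
  [P' → . P] has the dot before P: add [P → . D ) P], [P → . d y], [P → . y], [P → . num]
  [P → . D ) P] has the dot before D: add [D → .], [D → . d]
No further items can be added.

I₀ = { [D → . d], [D → .], [P → . D ) P], [P → . d y], [P → . num], [P → . y], [P' → . P] }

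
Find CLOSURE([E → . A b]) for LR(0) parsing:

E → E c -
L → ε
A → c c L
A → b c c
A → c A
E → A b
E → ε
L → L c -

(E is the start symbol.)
To compute CLOSURE, for each item [A → α.Bβ] where B is a non-terminal, add [B → .γ] for all productions B → γ; repeat for the newly added items until nothing changes.

Start with: [E → . A b]
  [E → . A b] has the dot before A: add [A → . c c L], [A → . b c c], [A → . c A]
No further items can be added.

CLOSURE = { [A → . b c c], [A → . c A], [A → . c c L], [E → . A b] }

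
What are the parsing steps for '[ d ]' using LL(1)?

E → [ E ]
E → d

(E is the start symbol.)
Stack is shown with the top on the left.

Stack    Input    Action
------------------------
E $      [ d ] $  output E → [ E ]
[ E ] $  [ d ] $  match '['
E ] $    d ] $    output E → d
d ] $    d ] $    match 'd'
] $      ] $      match ']'
$        $        accept

The string is accepted.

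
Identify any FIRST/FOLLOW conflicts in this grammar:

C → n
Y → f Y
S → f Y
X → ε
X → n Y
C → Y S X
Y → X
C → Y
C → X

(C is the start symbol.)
Yes. Y → f Y with FOLLOW(Y) on { 'f' }; X → n Y with FOLLOW(X) on { 'n' }

A FIRST/FOLLOW conflict occurs when a non-terminal N has a nullable alternative N → β (β ⇒* ε) and another alternative N → α with FIRST(α) ∩ FOLLOW(N) ≠ ∅: on such a lookahead the parser cannot decide between expanding α and letting N vanish via β.

Nullable non-terminals: C, X, Y.
FIRST sets used below: FIRST(Y) = { 'f', 'n', ε }, FIRST(S) = { 'f' }, FIRST(X) = { 'n', ε }

C: nullable alternative(s) C → Y, C → X; FOLLOW(C) = { $ }
  C → n: FIRST \ {ε} = { 'n' } — disjoint from FOLLOW(C)
  C → Y S X: FIRST \ {ε} = { 'f', 'n' } — disjoint from FOLLOW(C)
  C → Y: FIRST \ {ε} = { 'f', 'n' } — disjoint from FOLLOW(C)
  C → X: FIRST \ {ε} = { 'n' } — disjoint from FOLLOW(C)

X: nullable alternative(s) X → ε; FOLLOW(X) = { $, 'f', 'n' }
  X → ε: FIRST \ {ε} = { } — this is the only nullable alternative, skip
  X → n Y: FIRST \ {ε} = { 'n' } — overlaps FOLLOW(X) on { 'n' }: CONFLICT

Y: nullable alternative(s) Y → X; FOLLOW(Y) = { $, 'f', 'n' }
  Y → f Y: FIRST \ {ε} = { 'f' } — overlaps FOLLOW(Y) on { 'f' }: CONFLICT
  Y → X: FIRST \ {ε} = { 'n' } — this is the only nullable alternative, skip

S has no nullable alternative, so no FIRST/FOLLOW check is needed there.

So the grammar has 2 FIRST/FOLLOW conflicts (marked CONFLICT above).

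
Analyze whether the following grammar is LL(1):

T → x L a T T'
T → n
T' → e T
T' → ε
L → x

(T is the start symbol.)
No. Predict set conflict for T': { 'e' }

A grammar is LL(1) if for each non-terminal N with multiple productions, the predict sets of those productions are pairwise disjoint, where PREDICT(N → α) = (FIRST(α) \ {ε}) ∪ (FOLLOW(N) if α ⇒* ε).

Relevant sets:
  FOLLOW(T') = { $, 'e' }

For T:
  PREDICT(T → x L a T T') = { 'x' }
  PREDICT(T → n) = { 'n' }
For T':
  PREDICT(T' → e T) = { 'e' }
  PREDICT(T' → ε) = { $, 'e' }
L has a single production, so nothing to check there.

Conflict found: Predict set conflict for T': { 'e' }
The grammar is NOT LL(1).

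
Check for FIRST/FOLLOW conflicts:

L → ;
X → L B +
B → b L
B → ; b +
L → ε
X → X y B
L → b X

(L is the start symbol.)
A FIRST/FOLLOW conflict occurs when a non-terminal N has a nullable alternative N → β (β ⇒* ε) and another alternative N → α with FIRST(α) ∩ FOLLOW(N) ≠ ∅: on such a lookahead the parser cannot decide between expanding α and letting N vanish via β.

Nullable non-terminals: L.

L: nullable alternative(s) L → ε; FOLLOW(L) = { $, '+', ';', 'b', 'y' }
  L → ;: FIRST \ {ε} = { ';' } — overlaps FOLLOW(L) on { ';' }: CONFLICT
  L → ε: FIRST \ {ε} = { } — this is the only nullable alternative, skip
  L → b X: FIRST \ {ε} = { 'b' } — overlaps FOLLOW(L) on { 'b' }: CONFLICT

B, X have no nullable alternative, so no FIRST/FOLLOW check is needed there.

So the grammar has 2 FIRST/FOLLOW conflicts (marked CONFLICT above).

Answer: Yes. L → ';' with FOLLOW(L) on { ';' }; L → b X with FOLLOW(L) on { 'b' }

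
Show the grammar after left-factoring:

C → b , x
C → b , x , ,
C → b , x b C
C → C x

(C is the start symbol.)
C → b , x C'
C' → ε
C' → , ,
C' → b C
C → C x

Left-factoring transforms A → αβ₁ | αβ₂ into A → αA' and A' → β₁ | β₂
(α is the longest common prefix among the alternatives). Repeat until
no nonterminal has two alternatives with a common prefix.

Round 1: C has alternatives sharing prefix 'b , x'. Introduce C': C → b , x C'
  Add: C' → ε
  Add: C' → , ,
  Add: C' → b C

No remaining common prefixes — done.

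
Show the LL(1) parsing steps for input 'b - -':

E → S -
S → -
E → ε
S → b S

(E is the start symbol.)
LL(1) parsing maintains a stack (initially the start symbol over $) and the input. At each step: if the stack top is a terminal, match it against the current input token; if it is a non-terminal N, replace it with the RHS of M[N, lookahead] (the unique production whose predict set contains the lookahead).

Stack is shown with the top on the left.

Stack    Input    Action
------------------------
E $      b - - $  output E → S -
S - $    b - - $  output S → b S
b S - $  b - - $  match 'b'
S - $    - - $    output S → -
- - $    - - $    match '-'
- $      - $      match '-'
$        $        accept

The string is accepted.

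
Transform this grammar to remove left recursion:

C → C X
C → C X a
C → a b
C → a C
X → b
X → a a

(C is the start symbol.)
C → a b C'
C → a C C'
C' → X C'
C' → X a C'
C' → ε
X → b
X → a a

C is directly left-recursive. The standard transformation for
  A → A α₁ | ... | A α_m | β₁ | ... | β_n
is
  A  → β₁ A' | ... | β_n A'
  A' → α₁ A' | ... | α_m A' | ε

C → a b becomes C → a b C'
C → a C becomes C → a C C'
C → C X becomes C' → X C'
C → C X a becomes C' → X a C'
Add C' → ε

Productions for other non-terminals are unchanged:
  X → b
  X → a a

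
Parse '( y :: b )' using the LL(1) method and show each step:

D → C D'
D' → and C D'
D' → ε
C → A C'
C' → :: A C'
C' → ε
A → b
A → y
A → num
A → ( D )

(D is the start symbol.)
Stack is shown with the top on the left.

Stack                 Input         Action
------------------------------------------
D $                   ( y :: b ) $  output D → C D'
C D' $                ( y :: b ) $  output C → A C'
A C' D' $             ( y :: b ) $  output A → ( D )
( D ) C' D' $         ( y :: b ) $  match '('
D ) C' D' $           y :: b ) $    output D → C D'
C D' ) C' D' $        y :: b ) $    output C → A C'
A C' D' ) C' D' $     y :: b ) $    output A → y
y C' D' ) C' D' $     y :: b ) $    match 'y'
C' D' ) C' D' $       :: b ) $      output C' → :: A C'
:: A C' D' ) C' D' $  :: b ) $      match '::'
A C' D' ) C' D' $     b ) $         output A → b
b C' D' ) C' D' $     b ) $         match 'b'
C' D' ) C' D' $       ) $           output C' → ε
D' ) C' D' $          ) $           output D' → ε
) C' D' $             ) $           match ')'
C' D' $               $             output C' → ε
D' $                  $             output D' → ε
$                     $             accept

The string is accepted.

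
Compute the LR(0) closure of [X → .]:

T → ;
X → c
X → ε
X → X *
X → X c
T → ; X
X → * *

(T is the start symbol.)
{ [X → .] }

Start with: [X → .]
The dot is at the end, so nothing is added.

CLOSURE = { [X → .] }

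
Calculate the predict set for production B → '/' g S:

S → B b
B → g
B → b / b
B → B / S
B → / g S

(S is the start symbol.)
{ '/' }

PREDICT(B → '/' g S) = (FIRST(RHS) \ {ε}) ∪ (FOLLOW(B) if ε ∈ FIRST(RHS), i.e. RHS ⇒* ε)
FIRST('/' g S) = { '/' }
ε ∉ FIRST('/' g S), so FOLLOW(B) is not added.
PREDICT(B → '/' g S) = { '/' }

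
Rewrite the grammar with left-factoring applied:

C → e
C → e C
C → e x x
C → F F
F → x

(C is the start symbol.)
C → e C'
C' → ε
C' → C
C' → x x
C → F F
F → x

Left-factoring transforms A → αβ₁ | αβ₂ into A → αA' and A' → β₁ | β₂
(α is the longest common prefix among the alternatives). Repeat until
no nonterminal has two alternatives with a common prefix.

Round 1: C has alternatives sharing prefix 'e'. Introduce C': C → e C'
  Add: C' → ε
  Add: C' → C
  Add: C' → x x

No remaining common prefixes — done.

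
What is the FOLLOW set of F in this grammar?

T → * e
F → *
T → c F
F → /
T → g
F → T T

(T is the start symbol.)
To compute FOLLOW(F), find every occurrence of F on a right-hand side N → α F β: add FIRST(β) \ {ε}, and if β is empty or nullable also add FOLLOW(N). Iterate to a fixed point.

In T → c F: F is at the end, add FOLLOW(T)

The FOLLOW sets referred to above (computed the same way, to a fixed point):
  FOLLOW(T) = { $, '*', 'c', 'g' }

Taking the union: FOLLOW(F) = { $, '*', 'c', 'g' }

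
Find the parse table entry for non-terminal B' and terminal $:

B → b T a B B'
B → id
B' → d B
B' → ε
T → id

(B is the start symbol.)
B' → ε

To find M[B', $], we find productions for B' where $ is in the predict set (PREDICT(N → α) = (FIRST(α) \ {ε}) ∪ (FOLLOW(N) if α ⇒* ε)).

Relevant sets:
  FOLLOW(B') = { $, 'd' }

B' → d B: PREDICT = { 'd' }
B' → ε: PREDICT = { $, 'd' }
  $ is in predict set, so this production goes in M[B', $]

M[B', $] = B' → ε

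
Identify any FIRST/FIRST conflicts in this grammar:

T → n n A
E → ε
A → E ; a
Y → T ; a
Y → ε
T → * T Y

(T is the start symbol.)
No FIRST/FIRST conflicts.

FIRST sets of the non-terminals at (or reachable through a nullable prefix from) the front of some alternative:
  FIRST(T) = { '*', 'n' }

Productions for T:
  T → n n A: FIRST = { 'n' }
  T → * T Y: FIRST = { '*' }
Productions for Y:
  Y → T ; a: FIRST = { '*', 'n' }
  Y → ε: FIRST = { ε }
E, A have only one production, so no FIRST/FIRST conflict is possible there.

All alternatives of each non-terminal have pairwise disjoint FIRST sets.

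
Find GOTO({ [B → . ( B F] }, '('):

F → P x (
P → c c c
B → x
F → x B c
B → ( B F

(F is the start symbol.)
{ [B → ( . B F], [B → . ( B F], [B → . x] }

GOTO(I, '(') = CLOSURE({ [A → αX.β] : [A → α.Xβ] ∈ I, X = '(' })

Items with dot before '(', with the dot advanced:
  [B → . ( B F] → [B → ( . B F]
Closure of the advanced items:
  [B → ( . B F] has the dot before B: add [B → . x], [B → . ( B F]

GOTO = { [B → ( . B F], [B → . ( B F], [B → . x] }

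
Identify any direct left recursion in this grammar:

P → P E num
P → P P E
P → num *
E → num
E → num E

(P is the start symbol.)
Yes, P is left-recursive

Direct left recursion occurs when N → N α for some non-terminal N (the right-hand side begins with the left-hand side itself).

P → P E num: LEFT RECURSIVE (starts with P)
P → P P E: LEFT RECURSIVE (starts with P)
P → num *: starts with num
E → num: starts with num
E → num E: starts with num

The grammar has direct left recursion on: P.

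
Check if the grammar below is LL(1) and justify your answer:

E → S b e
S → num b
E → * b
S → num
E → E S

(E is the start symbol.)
A grammar is LL(1) if for each non-terminal N with multiple productions, the predict sets of those productions are pairwise disjoint, where PREDICT(N → α) = (FIRST(α) \ {ε}) ∪ (FOLLOW(N) if α ⇒* ε).

Relevant sets:
  FIRST(S) = { 'num' }
  FIRST(E) = { '*', 'num' }

For E:
  PREDICT(E → S b e) = { 'num' }
  PREDICT(E → '*' b) = { '*' }
  PREDICT(E → E S) = { '*', 'num' }
For S:
  PREDICT(S → num b) = { 'num' }
  PREDICT(S → num) = { 'num' }

Conflict found: Predict set conflict for E: { 'num' }
The grammar is NOT LL(1).

Answer: No. Predict set conflict for E: { 'num' }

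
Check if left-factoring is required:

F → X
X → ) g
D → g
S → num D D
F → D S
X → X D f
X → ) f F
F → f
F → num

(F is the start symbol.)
Left-factoring is needed when two productions for the same non-terminal
share a common prefix on the right-hand side.

Productions for F:
  F → X
  F → D S
  F → f
  F → num
Productions for X:
  X → ) g
  X → X D f
  X → ) f F

Found common prefix ')' in productions for X

Answer: Yes, X has productions with common prefix ')'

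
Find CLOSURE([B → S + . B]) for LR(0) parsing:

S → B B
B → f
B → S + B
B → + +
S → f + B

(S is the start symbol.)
Start with: [B → S + . B]
  [B → S + . B] has the dot before B: add [B → . f], [B → . S + B], [B → . + +]
  [B → . S + B] has the dot before S: add [S → . B B], [S → . f + B]
No further items can be added.

CLOSURE = { [B → . + +], [B → . S + B], [B → . f], [B → S + . B], [S → . B B], [S → . f + B] }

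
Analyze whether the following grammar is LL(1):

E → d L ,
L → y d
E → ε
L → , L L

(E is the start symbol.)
Yes, the grammar is LL(1).

Relevant sets:
  FOLLOW(E) = { $ }

For E:
  PREDICT(E → d L ',') = { 'd' }
  PREDICT(E → ε) = { $ }
For L:
  PREDICT(L → y d) = { 'y' }
  PREDICT(L → ',' L L) = { ',' }

All predict sets are disjoint. The grammar IS LL(1).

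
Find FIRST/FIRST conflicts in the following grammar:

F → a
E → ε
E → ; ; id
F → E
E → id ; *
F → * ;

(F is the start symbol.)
FIRST sets of the non-terminals at (or reachable through a nullable prefix from) the front of some alternative:
  FIRST(E) = { ';', 'id', ε }

Productions for F:
  F → a: FIRST = { 'a' }
  F → E: FIRST = { ';', 'id', ε }
  F → * ;: FIRST = { '*' }
Productions for E:
  E → ε: FIRST = { ε }
  E → ; ; id: FIRST = { ';' }
  E → id ; *: FIRST = { 'id' }

All alternatives of each non-terminal have pairwise disjoint FIRST sets.

Answer: No FIRST/FIRST conflicts.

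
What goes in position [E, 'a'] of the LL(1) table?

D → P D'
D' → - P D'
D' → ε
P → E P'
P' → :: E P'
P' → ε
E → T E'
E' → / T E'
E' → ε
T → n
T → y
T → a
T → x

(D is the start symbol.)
E → T E'

To find M[E, 'a'], we find productions for E where 'a' is in the predict set (PREDICT(N → α) = (FIRST(α) \ {ε}) ∪ (FOLLOW(N) if α ⇒* ε)).

Relevant sets:
  FIRST(T) = { 'a', 'n', 'x', 'y' }

E → T E': PREDICT = { 'a', 'n', 'x', 'y' }
  'a' is in predict set, so this production goes in M[E, 'a']

M[E, 'a'] = E → T E'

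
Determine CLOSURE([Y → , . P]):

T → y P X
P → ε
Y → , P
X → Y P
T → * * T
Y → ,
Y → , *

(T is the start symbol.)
Start with: [Y → , . P]
  [Y → , . P] has the dot before P: add [P → .]
No further items can be added.

CLOSURE = { [P → .], [Y → , . P] }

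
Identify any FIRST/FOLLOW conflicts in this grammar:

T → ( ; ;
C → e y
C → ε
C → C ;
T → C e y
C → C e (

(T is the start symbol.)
A FIRST/FOLLOW conflict occurs when a non-terminal N has a nullable alternative N → β (β ⇒* ε) and another alternative N → α with FIRST(α) ∩ FOLLOW(N) ≠ ∅: on such a lookahead the parser cannot decide between expanding α and letting N vanish via β.

Nullable non-terminals: C.
FIRST sets used below: FIRST(C) = { ';', 'e', ε }

C: nullable alternative(s) C → ε; FOLLOW(C) = { ';', 'e' }
  C → e y: FIRST \ {ε} = { 'e' } — overlaps FOLLOW(C) on { 'e' }: CONFLICT
  C → ε: FIRST \ {ε} = { } — this is the only nullable alternative, skip
  C → C ;: FIRST \ {ε} = { ';', 'e' } — overlaps FOLLOW(C) on { ';', 'e' }: CONFLICT
  C → C e (: FIRST \ {ε} = { ';', 'e' } — overlaps FOLLOW(C) on { ';', 'e' }: CONFLICT

T has no nullable alternative, so no FIRST/FOLLOW check is needed there.

So the grammar has 3 FIRST/FOLLOW conflicts (marked CONFLICT above).

Answer: Yes. C → e y with FOLLOW(C) on { 'e' }; C → C ';' with FOLLOW(C) on { ';', 'e' }; C → C e '(' with FOLLOW(C) on { ';', 'e' }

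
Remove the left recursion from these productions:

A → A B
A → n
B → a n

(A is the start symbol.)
A → n A'
A' → B A'
A' → ε
B → a n

A is directly left-recursive. The standard transformation for
  A → A α₁ | ... | A α_m | β₁ | ... | β_n
is
  A  → β₁ A' | ... | β_n A'
  A' → α₁ A' | ... | α_m A' | ε

A → n becomes A → n A'
A → A B becomes A' → B A'
Add A' → ε

Productions for other non-terminals are unchanged:
  B → a n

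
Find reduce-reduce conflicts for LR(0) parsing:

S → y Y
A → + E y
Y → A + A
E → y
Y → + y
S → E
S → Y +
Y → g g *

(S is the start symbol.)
Augment with S' → S and build the canonical LR(0) collection (I0 = CLOSURE({[S' → . S]}), then GOTO on every symbol after a dot until no new states appear). It has 19 states:
  I0: { [A → . + E y], [E → . y], [S → . E], [S → . Y +], [S → . y Y], [S' → . S], [Y → . + y], [Y → . A + A], [Y → . g g *] }  — shift
  I1: { [A → + . E y], [E → . y], [Y → + . y] }  — shift
  I2: { [Y → A . + A] }  — shift
  I3: { [S → E .] }  — reduce
  I4: { [S' → S .] }  — accept
  I5: { [S → Y . +] }  — shift
  I6: { [Y → g . g *] }  — shift
  I7: { [A → . + E y], [E → y .], [S → y . Y], [Y → . + y], [Y → . A + A], [Y → . g g *] }  — shift, reduce
  I8: { [S → y Y .] }  — reduce
  I9: { [Y → g g . *] }  — shift
  I10: { [Y → g g * .] }  — reduce
  I11: { [S → Y + .] }  — reduce
  I12: { [A → . + E y], [Y → A + . A] }  — shift
  I13: { [A → + . E y], [E → . y] }  — shift
  I14: { [Y → A + A .] }  — reduce
  I15: { [A → + E . y] }  — shift
  I16: { [E → y .] }  — reduce
  I17: { [A → + E y .] }  — reduce
  I18: { [E → y .], [Y → + y .] }  — 2 reduces

I18 contains complete items [E → y .], [Y → + y .] — reduce-reduce conflict.

Answer: Yes — I18: [E → y .] vs [Y → + y .]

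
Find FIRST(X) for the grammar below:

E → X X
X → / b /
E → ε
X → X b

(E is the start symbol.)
To compute FIRST(X), examine every production with X on the left-hand side, reading each right-hand side left to right until a non-nullable symbol is reached.

From X → / b /:
  - '/' is a terminal: add '/' and stop
From X → X b:
  - X is the symbol being defined: contributes nothing new
    X is not nullable, so stop

Collecting: FIRST(X) = { '/' }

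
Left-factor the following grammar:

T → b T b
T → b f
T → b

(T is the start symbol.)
T → b T'
T' → T b
T' → f
T' → ε

Left-factoring transforms A → αβ₁ | αβ₂ into A → αA' and A' → β₁ | β₂
(α is the longest common prefix among the alternatives). Repeat until
no nonterminal has two alternatives with a common prefix.

Round 1: T has alternatives sharing prefix 'b'. Introduce T': T → b T'
  Add: T' → T b
  Add: T' → f
  Add: T' → ε

No remaining common prefixes — done.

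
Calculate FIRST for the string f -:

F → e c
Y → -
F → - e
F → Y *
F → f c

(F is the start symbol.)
{ 'f' }

To compute FIRST(f -), process the symbols left to right:
Symbol f is a terminal. Add 'f' and stop.
FIRST(f -) = { 'f' }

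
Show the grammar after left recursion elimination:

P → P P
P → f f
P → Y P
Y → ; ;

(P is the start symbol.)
P is directly left-recursive. The standard transformation for
  A → A α₁ | ... | A α_m | β₁ | ... | β_n
is
  A  → β₁ A' | ... | β_n A'
  A' → α₁ A' | ... | α_m A' | ε

P → f f becomes P → f f P'
P → Y P becomes P → Y P P'
P → P P becomes P' → P P'
Add P' → ε

Productions for other non-terminals are unchanged:
  Y → ; ;

Resulting grammar:
P → f f P'
P → Y P P'
P' → P P'
P' → ε
Y → ; ;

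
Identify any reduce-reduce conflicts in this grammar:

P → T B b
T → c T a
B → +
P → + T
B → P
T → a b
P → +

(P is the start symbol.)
A reduce-reduce conflict occurs when an LR(0) state has two complete items [A → α .] and [B → β .] — both call for a reduction, and with no lookahead the parser cannot choose between them.

Augment with P' → P and build the canonical LR(0) collection (I0 = CLOSURE({[P' → . P]}), then GOTO on every symbol after a dot until no new states appear). It has 14 states:
  I0: { [P → . + T], [P → . +], [P → . T B b], [P' → . P], [T → . a b], [T → . c T a] }  — shift
  I1: { [P → + . T], [P → + .], [T → . a b], [T → . c T a] }  — shift, reduce
  I2: { [P' → P .] }  — accept
  I3: { [B → . +], [B → . P], [P → . + T], [P → . +], [P → . T B b], [P → T . B b], [T → . a b], [T → . c T a] }  — shift
  I4: { [T → a . b] }  — shift
  I5: { [T → . a b], [T → . c T a], [T → c . T a] }  — shift
  I6: { [T → c T . a] }  — shift
  I7: { [T → c T a .] }  — reduce
  I8: { [T → a b .] }  — reduce
  I9: { [B → + .], [P → + . T], [P → + .], [T → . a b], [T → . c T a] }  — shift, 2 reduces
  I10: { [P → T B . b] }  — shift
  I11: { [B → P .] }  — reduce
  I12: { [P → T B b .] }  — reduce
  I13: { [P → + T .] }  — reduce

I9 contains complete items [B → + .], [P → + .] — reduce-reduce conflict.

Answer: Yes — I9: [B → + .] vs [P → + .]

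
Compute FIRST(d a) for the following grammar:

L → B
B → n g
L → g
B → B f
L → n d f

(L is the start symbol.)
To compute FIRST(d a), process the symbols left to right:
Symbol d is a terminal. Add 'd' and stop.
FIRST(d a) = { 'd' }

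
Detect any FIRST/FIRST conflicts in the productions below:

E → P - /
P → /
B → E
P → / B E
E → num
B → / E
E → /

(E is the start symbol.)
FIRST sets of the non-terminals at (or reachable through a nullable prefix from) the front of some alternative:
  FIRST(P) = { '/' }
  FIRST(E) = { '/', 'num' }

Productions for E:
  E → P - /: FIRST = { '/' }
  E → num: FIRST = { 'num' }
  E → /: FIRST = { '/' }
Productions for P:
  P → /: FIRST = { '/' }
  P → / B E: FIRST = { '/' }
Productions for B:
  B → E: FIRST = { '/', 'num' }
  B → / E: FIRST = { '/' }

Conflict for E: E → P - / and E → /
  Overlap: { '/' }
Conflict for P: P → / and P → / B E
  Overlap: { '/' }
Conflict for B: B → E and B → / E
  Overlap: { '/' }

Answer: Yes. E → P '-' '/' / E → '/' on { '/' }; P → '/' / P → '/' B E on { '/' }; B → E / B → '/' E on { '/' }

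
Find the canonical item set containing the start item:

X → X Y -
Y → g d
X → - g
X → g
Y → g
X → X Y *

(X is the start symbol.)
First, augment the grammar with X' → X
I₀ = CLOSURE({ [X' → . X] }):
  [X' → . X] has the dot before X: add [X → . X Y -], [X → . - g], [X → . g], [X → . X Y *]
No further items can be added.

I₀ = { [X → . - g], [X → . X Y *], [X → . X Y -], [X → . g], [X' → . X] }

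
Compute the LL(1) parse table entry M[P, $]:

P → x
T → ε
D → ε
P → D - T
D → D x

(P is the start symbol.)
Empty (error entry)

To find M[P, $], we find productions for P where $ is in the predict set (PREDICT(N → α) = (FIRST(α) \ {ε}) ∪ (FOLLOW(N) if α ⇒* ε)).

Relevant sets:
  FIRST(D) = { 'x', ε }

P → x: PREDICT = { 'x' }
P → D - T: PREDICT = { '-', 'x' }

M[P, $] is empty (no production applies)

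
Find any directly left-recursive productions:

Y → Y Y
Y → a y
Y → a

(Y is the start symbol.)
Direct left recursion occurs when N → N α for some non-terminal N (the right-hand side begins with the left-hand side itself).

Y → Y Y: LEFT RECURSIVE (starts with Y)
Y → a y: starts with a
Y → a: starts with a

The grammar has direct left recursion on: Y.

Answer: Yes, Y is left-recursive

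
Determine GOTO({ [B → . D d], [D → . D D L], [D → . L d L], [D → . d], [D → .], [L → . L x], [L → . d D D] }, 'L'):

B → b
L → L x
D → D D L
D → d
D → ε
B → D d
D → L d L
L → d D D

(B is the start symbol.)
{ [D → L . d L], [L → L . x] }

GOTO(I, 'L') = CLOSURE({ [A → αX.β] : [A → α.Xβ] ∈ I, X = 'L' })

Items with dot before 'L', with the dot advanced:
  [D → . L d L] → [D → L . d L]
  [L → . L x] → [L → L . x]
Closure adds nothing (no advanced item has the dot before a non-terminal).

GOTO = { [D → L . d L], [L → L . x] }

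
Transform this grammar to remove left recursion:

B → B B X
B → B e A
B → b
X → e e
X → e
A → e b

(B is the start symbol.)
B → b B'
B' → B X B'
B' → e A B'
B' → ε
X → e e
X → e
A → e b

B is directly left-recursive. The standard transformation for
  A → A α₁ | ... | A α_m | β₁ | ... | β_n
is
  A  → β₁ A' | ... | β_n A'
  A' → α₁ A' | ... | α_m A' | ε

B → b becomes B → b B'
B → B B X becomes B' → B X B'
B → B e A becomes B' → e A B'
Add B' → ε

Productions for other non-terminals are unchanged:
  X → e e
  X → e
  A → e b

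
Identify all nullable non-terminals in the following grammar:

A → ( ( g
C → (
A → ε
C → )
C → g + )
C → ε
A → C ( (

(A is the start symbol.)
{ 'A', 'C' }

A non-terminal is nullable if it can derive ε (the empty string): either it has an ε-production, or it has a production whose right-hand side consists entirely of nullable non-terminals.

ε-productions: A → ε, C → ε
So A, C are immediately nullable.
Every non-terminal is now nullable.
Nullable = { 'A', 'C' }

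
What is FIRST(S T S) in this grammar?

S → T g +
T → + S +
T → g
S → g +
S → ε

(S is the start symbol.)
{ '+', 'g' }

FIRST sets of the non-terminals involved (from the grammar, by fixed-point iteration):
  FIRST(S) = { '+', 'g', ε }
  FIRST(T) = { '+', 'g' }

To compute FIRST(S T S), process the symbols left to right:
Symbol S is a non-terminal. Add FIRST(S) \ {ε} = { '+', 'g' }
S is nullable (ε ∈ FIRST(S)), continue to the next symbol.
Symbol T is a non-terminal. Add FIRST(T) \ {ε} = { '+', 'g' }
T is not nullable (ε ∉ FIRST(T)), so stop here.
FIRST(S T S) = { '+', 'g' }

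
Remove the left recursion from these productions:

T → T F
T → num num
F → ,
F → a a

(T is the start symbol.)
T → num num T'
T' → F T'
T' → ε
F → ,
F → a a

T is directly left-recursive. The standard transformation for
  A → A α₁ | ... | A α_m | β₁ | ... | β_n
is
  A  → β₁ A' | ... | β_n A'
  A' → α₁ A' | ... | α_m A' | ε

T → num num becomes T → num num T'
T → T F becomes T' → F T'
Add T' → ε

Productions for other non-terminals are unchanged:
  F → ,
  F → a a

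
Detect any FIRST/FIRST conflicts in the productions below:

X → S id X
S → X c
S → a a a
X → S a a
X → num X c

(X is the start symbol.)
Yes. X → S id X / X → S a a on { 'a', 'num' }; X → S id X / X → num X c on { 'num' }; X → S a a / X → num X c on { 'num' }; S → X c / S → a a a on { 'a' }

FIRST sets of the non-terminals at (or reachable through a nullable prefix from) the front of some alternative:
  FIRST(S) = { 'a', 'num' }
  FIRST(X) = { 'a', 'num' }

Productions for X:
  X → S id X: FIRST = { 'a', 'num' }
  X → S a a: FIRST = { 'a', 'num' }
  X → num X c: FIRST = { 'num' }
Productions for S:
  S → X c: FIRST = { 'a', 'num' }
  S → a a a: FIRST = { 'a' }

Conflict for X: X → S id X and X → S a a
  Overlap: { 'a', 'num' }
Conflict for X: X → S id X and X → num X c
  Overlap: { 'num' }
Conflict for X: X → S a a and X → num X c
  Overlap: { 'num' }
Conflict for S: S → X c and S → a a a
  Overlap: { 'a' }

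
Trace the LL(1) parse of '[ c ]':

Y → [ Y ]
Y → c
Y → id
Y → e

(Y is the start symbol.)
Stack is shown with the top on the left.

Stack    Input    Action
------------------------
Y $      [ c ] $  output Y → [ Y ]
[ Y ] $  [ c ] $  match '['
Y ] $    c ] $    output Y → c
c ] $    c ] $    match 'c'
] $      ] $      match ']'
$        $        accept

The string is accepted.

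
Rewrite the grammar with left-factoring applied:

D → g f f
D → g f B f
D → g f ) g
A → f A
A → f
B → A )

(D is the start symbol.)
D → g f D'
D' → f
D' → B f
D' → ) g
A → f A'
A' → A
A' → ε
B → A )

Left-factoring transforms A → αβ₁ | αβ₂ into A → αA' and A' → β₁ | β₂
(α is the longest common prefix among the alternatives). Repeat until
no nonterminal has two alternatives with a common prefix.

Round 1: D has alternatives sharing prefix 'g f'. Introduce D': D → g f D'
  Add: D' → f
  Add: D' → B f
  Add: D' → ) g

Round 2: A has alternatives sharing prefix 'f'. Introduce A': A → f A'
  Add: A' → A
  Add: A' → ε

No remaining common prefixes — done.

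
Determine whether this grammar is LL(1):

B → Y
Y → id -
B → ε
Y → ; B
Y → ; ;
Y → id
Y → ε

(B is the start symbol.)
No. Predict set conflict for B: { $ }

Relevant sets:
  FIRST(Y) = { ';', 'id', ε }
  FOLLOW(B) = { $ }
  FOLLOW(Y) = { $ }

For B:
  PREDICT(B → Y) = { $, ';', 'id' }
  PREDICT(B → ε) = { $ }
For Y:
  PREDICT(Y → id '-') = { 'id' }
  PREDICT(Y → ';' B) = { ';' }
  PREDICT(Y → ';' ';') = { ';' }
  PREDICT(Y → id) = { 'id' }
  PREDICT(Y → ε) = { $ }

Conflict found: Predict set conflict for B: { $ }
The grammar is NOT LL(1).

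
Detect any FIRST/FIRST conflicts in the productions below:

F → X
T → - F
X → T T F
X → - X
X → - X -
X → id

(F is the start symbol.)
Yes. X → T T F / X → '-' X on { '-' }; X → T T F / X → '-' X '-' on { '-' }; X → '-' X / X → '-' X '-' on { '-' }

A FIRST/FIRST conflict occurs when two productions N → α and N → β for the same non-terminal have FIRST(α) ∩ FIRST(β) ≠ ∅ (with ε ∈ FIRST of a nullable right-hand side, so two nullable alternatives also conflict).

FIRST sets of the non-terminals at (or reachable through a nullable prefix from) the front of some alternative:
  FIRST(T) = { '-' }

Productions for X:
  X → T T F: FIRST = { '-' }
  X → - X: FIRST = { '-' }
  X → - X -: FIRST = { '-' }
  X → id: FIRST = { 'id' }
F, T have only one production, so no FIRST/FIRST conflict is possible there.

Conflict for X: X → T T F and X → - X
  Overlap: { '-' }
Conflict for X: X → T T F and X → - X -
  Overlap: { '-' }
Conflict for X: X → - X and X → - X -
  Overlap: { '-' }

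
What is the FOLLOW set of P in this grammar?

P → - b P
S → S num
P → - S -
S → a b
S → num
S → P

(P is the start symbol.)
To compute FOLLOW(P), find every occurrence of P on a right-hand side N → α P β: add FIRST(β) \ {ε}, and if β is empty or nullable also add FOLLOW(N). Iterate to a fixed point.

P is the start symbol, so $ ∈ FOLLOW(P).
In P → - b P: P is at the end; this adds FOLLOW(P) to itself — nothing new
In S → P: P is at the end, add FOLLOW(S)

The FOLLOW sets referred to above (computed the same way, to a fixed point):
  FOLLOW(S) = { '-', 'num' }

Taking the union: FOLLOW(P) = { $, '-', 'num' }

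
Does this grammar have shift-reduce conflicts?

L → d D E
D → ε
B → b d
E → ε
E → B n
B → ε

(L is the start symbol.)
A shift-reduce conflict occurs when an LR(0) state has both:
  - a complete (reduce) item [A → α .] (dot at the end), and
  - a shift item [B → β . c γ] (dot before a terminal).

Augment with L' → L and build the canonical LR(0) collection (I0 = CLOSURE({[L' → . L]}), then GOTO on every symbol after a dot until no new states appear). It has 9 states:
  I0: { [L → . d D E], [L' → . L] }  — shift
  I1: { [L' → L .] }  — accept
  I2: { [D → .], [L → d . D E] }  — reduce
  I3: { [B → . b d], [B → .], [E → . B n], [E → .], [L → d D . E] }  — shift, 2 reduces
  I4: { [E → B . n] }  — shift
  I5: { [L → d D E .] }  — reduce
  I6: { [B → b . d] }  — shift
  I7: { [B → b d .] }  — reduce
  I8: { [E → B n .] }  — reduce

I3 contains reduce items [B → .], [E → .] and shift item [B → . b d] — shift-reduce conflict.

Answer: Yes — I3: [B → .] vs [B → . b d]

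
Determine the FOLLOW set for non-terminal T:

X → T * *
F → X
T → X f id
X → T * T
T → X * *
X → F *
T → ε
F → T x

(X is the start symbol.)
In X → T * *: T is followed by '*' '*', add FIRST('*' '*') \ {ε} = { '*' }
In X → T * T: T is followed by '*' T, add FIRST('*' T) \ {ε} = { '*' }
In X → T * T: T is at the end, add FOLLOW(X)
In F → T x: T is followed by x, add FIRST(x) \ {ε} = { 'x' }

The FOLLOW sets referred to above (computed the same way, to a fixed point):
  FOLLOW(X) = { $, '*', 'f' }

Taking the union: FOLLOW(T) = { $, '*', 'f', 'x' }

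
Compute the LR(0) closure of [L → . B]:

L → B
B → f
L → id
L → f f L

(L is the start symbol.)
Start with: [L → . B]
  [L → . B] has the dot before B: add [B → . f]
No further items can be added.

CLOSURE = { [B → . f], [L → . B] }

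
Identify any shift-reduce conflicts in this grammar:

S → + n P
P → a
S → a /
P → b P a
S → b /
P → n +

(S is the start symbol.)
A shift-reduce conflict occurs when an LR(0) state has both:
  - a complete (reduce) item [A → α .] (dot at the end), and
  - a shift item [B → β . c γ] (dot before a terminal).

Augment with S' → S and build the canonical LR(0) collection (I0 = CLOSURE({[S' → . S]}), then GOTO on every symbol after a dot until no new states appear). It has 15 states:
  I0: { [S → . + n P], [S → . a /], [S → . b /], [S' → . S] }  — shift
  I1: { [S → + . n P] }  — shift
  I2: { [S' → S .] }  — accept
  I3: { [S → a . /] }  — shift
  I4: { [S → b . /] }  — shift
  I5: { [S → b / .] }  — reduce
  I6: { [S → a / .] }  — reduce
  I7: { [P → . a], [P → . b P a], [P → . n +], [S → + n . P] }  — shift
  I8: { [S → + n P .] }  — reduce
  I9: { [P → a .] }  — reduce
  I10: { [P → . a], [P → . b P a], [P → . n +], [P → b . P a] }  — shift
  I11: { [P → n . +] }  — shift
  I12: { [P → n + .] }  — reduce
  I13: { [P → b P . a] }  — shift
  I14: { [P → b P a .] }  — reduce

No state contains both a complete item and a shift item.

Answer: No shift-reduce conflicts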